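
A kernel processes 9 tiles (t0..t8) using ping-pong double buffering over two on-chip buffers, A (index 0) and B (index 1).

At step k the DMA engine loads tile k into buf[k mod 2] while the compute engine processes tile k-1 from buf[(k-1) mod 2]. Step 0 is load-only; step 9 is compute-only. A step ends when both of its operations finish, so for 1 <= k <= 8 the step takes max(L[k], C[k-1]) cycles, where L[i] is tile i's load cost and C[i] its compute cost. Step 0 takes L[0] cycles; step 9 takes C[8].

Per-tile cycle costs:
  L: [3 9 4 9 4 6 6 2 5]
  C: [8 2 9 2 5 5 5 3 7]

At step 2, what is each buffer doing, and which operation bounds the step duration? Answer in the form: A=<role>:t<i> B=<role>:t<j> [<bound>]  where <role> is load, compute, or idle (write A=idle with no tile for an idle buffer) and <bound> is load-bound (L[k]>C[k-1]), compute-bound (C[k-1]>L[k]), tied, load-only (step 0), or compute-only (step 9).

step 2: A=load:t2 B=compute:t1 [load-bound]

k=0 load=t0/3c comp=- wait=3 total=3
k=1 load=t1/9c comp=t0/8c wait=9 total=12
k=2 load=t2/4c comp=t1/2c wait=4 total=16
k=3 load=t3/9c comp=t2/9c wait=9 total=25
k=4 load=t4/4c comp=t3/2c wait=4 total=29
k=5 load=t5/6c comp=t4/5c wait=6 total=35
k=6 load=t6/6c comp=t5/5c wait=6 total=41
k=7 load=t7/2c comp=t6/5c wait=5 total=46
k=8 load=t8/5c comp=t7/3c wait=5 total=51
k=9 load=- comp=t8/7c wait=7 total=58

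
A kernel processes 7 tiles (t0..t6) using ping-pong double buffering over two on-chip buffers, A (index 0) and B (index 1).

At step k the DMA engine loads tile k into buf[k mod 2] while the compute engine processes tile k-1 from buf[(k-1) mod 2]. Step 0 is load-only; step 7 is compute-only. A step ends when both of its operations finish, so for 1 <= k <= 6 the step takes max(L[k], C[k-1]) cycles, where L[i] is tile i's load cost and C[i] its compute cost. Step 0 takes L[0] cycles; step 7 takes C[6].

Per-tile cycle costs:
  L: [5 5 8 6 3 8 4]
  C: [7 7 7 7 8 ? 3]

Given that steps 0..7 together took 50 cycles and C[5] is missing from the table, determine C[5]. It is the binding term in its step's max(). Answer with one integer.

step 0: dur = L[0]=5 = 5
step 1: dur = max(L[1]=5, C[0]=7) = 7
step 2: dur = max(L[2]=8, C[1]=7) = 8
step 3: dur = max(L[3]=6, C[2]=7) = 7
step 4: dur = max(L[4]=3, C[3]=7) = 7
step 5: dur = max(L[5]=8, C[4]=8) = 8
step 6: dur = max(L[6]=4, C[5]=?) = C[5]  (unknown; binding)
step 7: dur = C[6]=3 = 3
sum of known step durations = 45
dur[6] = total - known = 50 - 45 = 5
C[5] is the binding max in step 6, so C[5] = dur[6] = 5

C[5] = 5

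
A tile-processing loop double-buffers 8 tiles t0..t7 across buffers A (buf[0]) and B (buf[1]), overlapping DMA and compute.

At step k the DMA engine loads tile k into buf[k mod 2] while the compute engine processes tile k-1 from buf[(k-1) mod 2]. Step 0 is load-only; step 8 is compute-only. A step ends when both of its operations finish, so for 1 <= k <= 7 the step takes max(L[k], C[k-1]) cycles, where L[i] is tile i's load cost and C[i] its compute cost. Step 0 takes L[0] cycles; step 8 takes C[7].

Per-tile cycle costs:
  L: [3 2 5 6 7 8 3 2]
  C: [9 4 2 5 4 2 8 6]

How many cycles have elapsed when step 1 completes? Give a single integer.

k=0 load=t0/3c comp=- wait=3 total=3
k=1 load=t1/2c comp=t0/9c wait=9 total=12
k=2 load=t2/5c comp=t1/4c wait=5 total=17
k=3 load=t3/6c comp=t2/2c wait=6 total=23
k=4 load=t4/7c comp=t3/5c wait=7 total=30
k=5 load=t5/8c comp=t4/4c wait=8 total=38
k=6 load=t6/3c comp=t5/2c wait=3 total=41
k=7 load=t7/2c comp=t6/8c wait=8 total=49
k=8 load=- comp=t7/6c wait=6 total=55

end_cycle[1] = 12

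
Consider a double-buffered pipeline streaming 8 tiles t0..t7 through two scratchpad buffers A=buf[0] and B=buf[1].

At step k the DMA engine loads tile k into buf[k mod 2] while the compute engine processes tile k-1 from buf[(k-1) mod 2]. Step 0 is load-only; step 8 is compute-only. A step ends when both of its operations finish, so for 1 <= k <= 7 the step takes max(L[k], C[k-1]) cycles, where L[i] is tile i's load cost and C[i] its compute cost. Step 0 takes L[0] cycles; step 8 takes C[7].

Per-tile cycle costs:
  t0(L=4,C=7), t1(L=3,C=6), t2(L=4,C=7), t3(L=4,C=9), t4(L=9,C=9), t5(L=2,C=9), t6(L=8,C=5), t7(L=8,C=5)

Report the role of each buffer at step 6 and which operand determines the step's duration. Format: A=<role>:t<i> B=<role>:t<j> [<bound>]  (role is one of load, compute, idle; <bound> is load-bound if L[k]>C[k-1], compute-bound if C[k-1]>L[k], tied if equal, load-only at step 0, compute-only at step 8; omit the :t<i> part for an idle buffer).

step 6: A=load:t6 B=compute:t5 [compute-bound]

k=0 load=t0/4c comp=- wait=4 total=4
k=1 load=t1/3c comp=t0/7c wait=7 total=11
k=2 load=t2/4c comp=t1/6c wait=6 total=17
k=3 load=t3/4c comp=t2/7c wait=7 total=24
k=4 load=t4/9c comp=t3/9c wait=9 total=33
k=5 load=t5/2c comp=t4/9c wait=9 total=42
k=6 load=t6/8c comp=t5/9c wait=9 total=51
k=7 load=t7/8c comp=t6/5c wait=8 total=59
k=8 load=- comp=t7/5c wait=5 total=64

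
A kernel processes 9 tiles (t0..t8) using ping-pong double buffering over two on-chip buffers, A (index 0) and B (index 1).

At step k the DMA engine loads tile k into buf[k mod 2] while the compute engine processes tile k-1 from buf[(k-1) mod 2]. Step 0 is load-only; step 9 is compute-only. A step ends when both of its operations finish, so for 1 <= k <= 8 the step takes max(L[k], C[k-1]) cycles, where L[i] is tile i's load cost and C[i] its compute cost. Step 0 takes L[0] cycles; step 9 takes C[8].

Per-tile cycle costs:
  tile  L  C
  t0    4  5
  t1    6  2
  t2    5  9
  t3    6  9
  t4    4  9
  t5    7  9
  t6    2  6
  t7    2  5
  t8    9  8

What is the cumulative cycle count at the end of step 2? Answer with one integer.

end_cycle[2] = 15

step 0: L[0]=4 → dur=4, Σ=4 | A=load:t0 B=idle [load-only]
step 1: L[1]=6 C[0]=5 → dur=6, Σ=10 | A=compute:t0 B=load:t1 [load-bound]
step 2: L[2]=5 C[1]=2 → dur=5, Σ=15 | A=load:t2 B=compute:t1 [load-bound]
step 3: L[3]=6 C[2]=9 → dur=9, Σ=24 | A=compute:t2 B=load:t3 [compute-bound]
step 4: L[4]=4 C[3]=9 → dur=9, Σ=33 | A=load:t4 B=compute:t3 [compute-bound]
step 5: L[5]=7 C[4]=9 → dur=9, Σ=42 | A=compute:t4 B=load:t5 [compute-bound]
step 6: L[6]=2 C[5]=9 → dur=9, Σ=51 | A=load:t6 B=compute:t5 [compute-bound]
step 7: L[7]=2 C[6]=6 → dur=6, Σ=57 | A=compute:t6 B=load:t7 [compute-bound]
step 8: L[8]=9 C[7]=5 → dur=9, Σ=66 | A=load:t8 B=compute:t7 [load-bound]
step 9: C[8]=8 → dur=8, Σ=74 | A=compute:t8 B=idle [compute-only]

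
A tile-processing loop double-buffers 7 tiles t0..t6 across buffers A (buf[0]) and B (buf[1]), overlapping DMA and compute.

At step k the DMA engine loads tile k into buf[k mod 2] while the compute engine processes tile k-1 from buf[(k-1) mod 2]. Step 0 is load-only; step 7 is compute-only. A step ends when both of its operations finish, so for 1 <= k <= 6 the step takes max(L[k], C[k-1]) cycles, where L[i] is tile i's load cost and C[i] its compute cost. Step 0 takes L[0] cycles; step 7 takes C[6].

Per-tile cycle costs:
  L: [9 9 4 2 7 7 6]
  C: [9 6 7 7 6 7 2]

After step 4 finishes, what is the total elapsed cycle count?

end_cycle[4] = 38

  0. 9=9c; end=9; A:t0 B:-
  1. max(9,9)=9c; end=18; A:t0 B:t1
  2. max(4,6)=6c; end=24; A:t2 B:t1
  3. max(2,7)=7c; end=31; A:t2 B:t3
  4. max(7,7)=7c; end=38; A:t4 B:t3
  5. max(7,6)=7c; end=45; A:t4 B:t5
  6. max(6,7)=7c; end=52; A:t6 B:t5
  7. 2=2c; end=54; A:t6 B:t5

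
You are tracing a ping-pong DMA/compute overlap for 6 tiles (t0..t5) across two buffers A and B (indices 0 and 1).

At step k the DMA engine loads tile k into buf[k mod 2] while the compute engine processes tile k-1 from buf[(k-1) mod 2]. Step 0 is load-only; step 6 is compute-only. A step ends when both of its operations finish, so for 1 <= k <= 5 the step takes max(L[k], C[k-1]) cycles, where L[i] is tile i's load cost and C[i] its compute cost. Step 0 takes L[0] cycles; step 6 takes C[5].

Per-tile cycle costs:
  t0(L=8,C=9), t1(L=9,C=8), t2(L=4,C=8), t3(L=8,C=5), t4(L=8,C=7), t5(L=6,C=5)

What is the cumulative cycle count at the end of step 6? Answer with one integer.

end_cycle[6] = 53

[0] DMA t0→A (8c) ∥ CU idle ⇒ 8c, clock 8
[1] DMA t1→B (9c) ∥ CU A:t0 (9c) ⇒ 9c, clock 17
[2] DMA t2→A (4c) ∥ CU B:t1 (8c) ⇒ 8c, clock 25
[3] DMA t3→B (8c) ∥ CU A:t2 (8c) ⇒ 8c, clock 33
[4] DMA t4→A (8c) ∥ CU B:t3 (5c) ⇒ 8c, clock 41
[5] DMA t5→B (6c) ∥ CU A:t4 (7c) ⇒ 7c, clock 48
[6] DMA idle ∥ CU B:t5 (5c) ⇒ 5c, clock 53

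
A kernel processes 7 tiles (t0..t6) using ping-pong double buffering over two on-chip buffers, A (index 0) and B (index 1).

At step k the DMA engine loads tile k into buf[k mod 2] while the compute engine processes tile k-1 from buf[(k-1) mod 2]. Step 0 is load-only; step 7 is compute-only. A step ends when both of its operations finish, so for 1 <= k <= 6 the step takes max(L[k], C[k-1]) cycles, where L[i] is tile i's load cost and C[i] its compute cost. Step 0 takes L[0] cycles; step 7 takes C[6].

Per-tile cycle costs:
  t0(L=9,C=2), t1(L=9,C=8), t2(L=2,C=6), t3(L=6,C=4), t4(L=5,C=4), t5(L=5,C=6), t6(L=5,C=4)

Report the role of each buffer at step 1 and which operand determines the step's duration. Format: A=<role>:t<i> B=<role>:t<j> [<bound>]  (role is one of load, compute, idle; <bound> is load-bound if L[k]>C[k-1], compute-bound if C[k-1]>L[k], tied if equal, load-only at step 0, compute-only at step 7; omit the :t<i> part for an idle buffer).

step 1: A=compute:t0 B=load:t1 [load-bound]

  0. 9=9c; end=9; A:t0 B:-
  1. max(9,2)=9c; end=18; A:t0 B:t1
  2. max(2,8)=8c; end=26; A:t2 B:t1
  3. max(6,6)=6c; end=32; A:t2 B:t3
  4. max(5,4)=5c; end=37; A:t4 B:t3
  5. max(5,4)=5c; end=42; A:t4 B:t5
  6. max(5,6)=6c; end=48; A:t6 B:t5
  7. 4=4c; end=52; A:t6 B:t5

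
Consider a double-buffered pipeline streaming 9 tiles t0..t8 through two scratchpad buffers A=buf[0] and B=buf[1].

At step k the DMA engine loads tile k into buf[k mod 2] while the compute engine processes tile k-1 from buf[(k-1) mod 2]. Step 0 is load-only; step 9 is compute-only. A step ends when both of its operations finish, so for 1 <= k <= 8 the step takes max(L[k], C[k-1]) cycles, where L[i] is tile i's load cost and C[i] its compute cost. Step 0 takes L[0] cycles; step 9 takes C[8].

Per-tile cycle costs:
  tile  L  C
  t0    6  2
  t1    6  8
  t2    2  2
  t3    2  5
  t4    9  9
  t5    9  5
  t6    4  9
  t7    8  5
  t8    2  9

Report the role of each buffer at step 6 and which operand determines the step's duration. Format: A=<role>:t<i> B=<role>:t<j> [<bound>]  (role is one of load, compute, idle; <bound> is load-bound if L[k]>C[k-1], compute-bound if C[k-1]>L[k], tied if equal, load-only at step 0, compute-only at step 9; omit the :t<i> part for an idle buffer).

  0. 6=6c; end=6; A:t0 B:-
  1. max(6,2)=6c; end=12; A:t0 B:t1
  2. max(2,8)=8c; end=20; A:t2 B:t1
  3. max(2,2)=2c; end=22; A:t2 B:t3
  4. max(9,5)=9c; end=31; A:t4 B:t3
  5. max(9,9)=9c; end=40; A:t4 B:t5
  6. max(4,5)=5c; end=45; A:t6 B:t5
  7. max(8,9)=9c; end=54; A:t6 B:t7
  8. max(2,5)=5c; end=59; A:t8 B:t7
  9. 9=9c; end=68; A:t8 B:t7

step 6: A=load:t6 B=compute:t5 [compute-bound]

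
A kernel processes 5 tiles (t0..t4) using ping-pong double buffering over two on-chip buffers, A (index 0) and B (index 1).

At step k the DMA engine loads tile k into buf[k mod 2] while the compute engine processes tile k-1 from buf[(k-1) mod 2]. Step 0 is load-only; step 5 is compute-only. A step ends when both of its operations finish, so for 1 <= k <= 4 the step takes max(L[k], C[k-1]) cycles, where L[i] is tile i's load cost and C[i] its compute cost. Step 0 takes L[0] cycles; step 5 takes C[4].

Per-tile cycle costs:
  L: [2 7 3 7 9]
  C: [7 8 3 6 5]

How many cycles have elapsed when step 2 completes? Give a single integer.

step 0: L[0]=2 → dur=2, Σ=2 | A=load:t0 B=idle [load-only]
step 1: L[1]=7 C[0]=7 → dur=7, Σ=9 | A=compute:t0 B=load:t1 [tied]
step 2: L[2]=3 C[1]=8 → dur=8, Σ=17 | A=load:t2 B=compute:t1 [compute-bound]
step 3: L[3]=7 C[2]=3 → dur=7, Σ=24 | A=compute:t2 B=load:t3 [load-bound]
step 4: L[4]=9 C[3]=6 → dur=9, Σ=33 | A=load:t4 B=compute:t3 [load-bound]
step 5: C[4]=5 → dur=5, Σ=38 | A=compute:t4 B=idle [compute-only]

end_cycle[2] = 17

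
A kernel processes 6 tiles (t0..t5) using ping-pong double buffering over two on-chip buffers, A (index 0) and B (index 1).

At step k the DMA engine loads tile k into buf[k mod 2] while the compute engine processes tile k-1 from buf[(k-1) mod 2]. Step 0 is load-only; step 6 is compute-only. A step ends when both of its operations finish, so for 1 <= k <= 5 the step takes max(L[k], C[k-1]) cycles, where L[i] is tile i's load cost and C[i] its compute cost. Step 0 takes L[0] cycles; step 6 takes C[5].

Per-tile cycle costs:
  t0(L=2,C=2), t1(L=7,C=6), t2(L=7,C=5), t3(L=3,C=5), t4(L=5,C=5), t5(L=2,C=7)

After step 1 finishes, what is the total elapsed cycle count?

end_cycle[1] = 9

  0. 2=2c; end=2; A:t0 B:-
  1. max(7,2)=7c; end=9; A:t0 B:t1
  2. max(7,6)=7c; end=16; A:t2 B:t1
  3. max(3,5)=5c; end=21; A:t2 B:t3
  4. max(5,5)=5c; end=26; A:t4 B:t3
  5. max(2,5)=5c; end=31; A:t4 B:t5
  6. 7=7c; end=38; A:t4 B:t5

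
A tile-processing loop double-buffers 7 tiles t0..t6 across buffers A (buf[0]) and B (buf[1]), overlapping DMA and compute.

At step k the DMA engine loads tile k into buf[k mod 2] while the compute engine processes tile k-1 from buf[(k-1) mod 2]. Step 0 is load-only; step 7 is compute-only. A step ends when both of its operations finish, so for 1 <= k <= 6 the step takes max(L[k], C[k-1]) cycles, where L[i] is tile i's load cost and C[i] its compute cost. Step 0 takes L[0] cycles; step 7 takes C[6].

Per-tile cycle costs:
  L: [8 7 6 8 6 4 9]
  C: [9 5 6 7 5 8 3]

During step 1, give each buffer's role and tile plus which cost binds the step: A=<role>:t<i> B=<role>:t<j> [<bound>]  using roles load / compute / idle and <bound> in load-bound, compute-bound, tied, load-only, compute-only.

step 1: A=compute:t0 B=load:t1 [compute-bound]

step 0: L[0]=8 → dur=8, Σ=8 | A=load:t0 B=idle [load-only]
step 1: L[1]=7 C[0]=9 → dur=9, Σ=17 | A=compute:t0 B=load:t1 [compute-bound]
step 2: L[2]=6 C[1]=5 → dur=6, Σ=23 | A=load:t2 B=compute:t1 [load-bound]
step 3: L[3]=8 C[2]=6 → dur=8, Σ=31 | A=compute:t2 B=load:t3 [load-bound]
step 4: L[4]=6 C[3]=7 → dur=7, Σ=38 | A=load:t4 B=compute:t3 [compute-bound]
step 5: L[5]=4 C[4]=5 → dur=5, Σ=43 | A=compute:t4 B=load:t5 [compute-bound]
step 6: L[6]=9 C[5]=8 → dur=9, Σ=52 | A=load:t6 B=compute:t5 [load-bound]
step 7: C[6]=3 → dur=3, Σ=55 | A=compute:t6 B=idle [compute-only]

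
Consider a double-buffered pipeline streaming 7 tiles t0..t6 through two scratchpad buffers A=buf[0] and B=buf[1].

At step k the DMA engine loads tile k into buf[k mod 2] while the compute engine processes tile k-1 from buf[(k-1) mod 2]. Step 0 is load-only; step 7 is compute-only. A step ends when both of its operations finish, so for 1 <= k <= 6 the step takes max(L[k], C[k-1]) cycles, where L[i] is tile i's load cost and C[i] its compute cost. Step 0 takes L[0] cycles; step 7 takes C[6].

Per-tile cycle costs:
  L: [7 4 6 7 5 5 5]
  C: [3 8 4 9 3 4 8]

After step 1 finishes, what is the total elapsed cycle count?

k=0 load=t0/7c comp=- wait=7 total=7
k=1 load=t1/4c comp=t0/3c wait=4 total=11
k=2 load=t2/6c comp=t1/8c wait=8 total=19
k=3 load=t3/7c comp=t2/4c wait=7 total=26
k=4 load=t4/5c comp=t3/9c wait=9 total=35
k=5 load=t5/5c comp=t4/3c wait=5 total=40
k=6 load=t6/5c comp=t5/4c wait=5 total=45
k=7 load=- comp=t6/8c wait=8 total=53

end_cycle[1] = 11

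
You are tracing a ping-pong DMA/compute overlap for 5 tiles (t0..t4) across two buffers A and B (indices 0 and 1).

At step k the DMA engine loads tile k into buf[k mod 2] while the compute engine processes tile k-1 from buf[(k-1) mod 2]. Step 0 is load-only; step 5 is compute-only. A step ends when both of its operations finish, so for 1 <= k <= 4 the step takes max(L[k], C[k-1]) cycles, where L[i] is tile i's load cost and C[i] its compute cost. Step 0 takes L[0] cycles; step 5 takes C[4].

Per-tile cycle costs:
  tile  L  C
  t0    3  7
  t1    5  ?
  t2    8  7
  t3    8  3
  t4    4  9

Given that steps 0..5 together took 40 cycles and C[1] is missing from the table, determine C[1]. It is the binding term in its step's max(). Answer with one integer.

step 0: dur = L[0]=3 = 3
step 1: dur = max(L[1]=5, C[0]=7) = 7
step 2: dur = max(L[2]=8, C[1]=?) = C[1]  (unknown; binding)
step 3: dur = max(L[3]=8, C[2]=7) = 8
step 4: dur = max(L[4]=4, C[3]=3) = 4
step 5: dur = C[4]=9 = 9
sum of known step durations = 31
dur[2] = total - known = 40 - 31 = 9
C[1] is the binding max in step 2, so C[1] = dur[2] = 9

C[1] = 9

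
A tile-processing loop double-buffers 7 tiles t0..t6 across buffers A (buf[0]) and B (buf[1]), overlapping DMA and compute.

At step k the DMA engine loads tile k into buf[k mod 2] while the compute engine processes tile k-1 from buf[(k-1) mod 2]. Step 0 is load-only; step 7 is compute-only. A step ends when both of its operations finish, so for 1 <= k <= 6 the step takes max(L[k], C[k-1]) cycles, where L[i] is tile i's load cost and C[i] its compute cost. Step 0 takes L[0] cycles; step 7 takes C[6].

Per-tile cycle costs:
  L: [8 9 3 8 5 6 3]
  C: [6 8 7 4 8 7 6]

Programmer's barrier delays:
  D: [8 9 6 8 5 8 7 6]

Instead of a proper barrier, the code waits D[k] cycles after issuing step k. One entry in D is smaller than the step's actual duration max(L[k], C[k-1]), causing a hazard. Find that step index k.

hazard at step 2

[0] required=L[0]=8=8 vs D=8 ok
[1] required=max(L[1]=9,C[0]=6)=9 vs D=9 ok
[2] required=max(L[2]=3,C[1]=8)=8 vs D=6 SHORT
[3] required=max(L[3]=8,C[2]=7)=8 vs D=8 ok
[4] required=max(L[4]=5,C[3]=4)=5 vs D=5 ok
[5] required=max(L[5]=6,C[4]=8)=8 vs D=8 ok
[6] required=max(L[6]=3,C[5]=7)=7 vs D=7 ok
[7] required=C[6]=6=6 vs D=6 ok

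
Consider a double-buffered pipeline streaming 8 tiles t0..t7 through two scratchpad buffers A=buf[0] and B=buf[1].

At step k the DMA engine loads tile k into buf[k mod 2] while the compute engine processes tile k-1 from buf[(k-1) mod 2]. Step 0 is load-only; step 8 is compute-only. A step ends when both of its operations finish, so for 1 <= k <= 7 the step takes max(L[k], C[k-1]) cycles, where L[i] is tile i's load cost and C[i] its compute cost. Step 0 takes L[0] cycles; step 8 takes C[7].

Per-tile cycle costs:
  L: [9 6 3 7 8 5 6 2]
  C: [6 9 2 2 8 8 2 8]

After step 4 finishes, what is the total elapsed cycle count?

k=0 load=t0/9c comp=- wait=9 total=9
k=1 load=t1/6c comp=t0/6c wait=6 total=15
k=2 load=t2/3c comp=t1/9c wait=9 total=24
k=3 load=t3/7c comp=t2/2c wait=7 total=31
k=4 load=t4/8c comp=t3/2c wait=8 total=39
k=5 load=t5/5c comp=t4/8c wait=8 total=47
k=6 load=t6/6c comp=t5/8c wait=8 total=55
k=7 load=t7/2c comp=t6/2c wait=2 total=57
k=8 load=- comp=t7/8c wait=8 total=65

end_cycle[4] = 39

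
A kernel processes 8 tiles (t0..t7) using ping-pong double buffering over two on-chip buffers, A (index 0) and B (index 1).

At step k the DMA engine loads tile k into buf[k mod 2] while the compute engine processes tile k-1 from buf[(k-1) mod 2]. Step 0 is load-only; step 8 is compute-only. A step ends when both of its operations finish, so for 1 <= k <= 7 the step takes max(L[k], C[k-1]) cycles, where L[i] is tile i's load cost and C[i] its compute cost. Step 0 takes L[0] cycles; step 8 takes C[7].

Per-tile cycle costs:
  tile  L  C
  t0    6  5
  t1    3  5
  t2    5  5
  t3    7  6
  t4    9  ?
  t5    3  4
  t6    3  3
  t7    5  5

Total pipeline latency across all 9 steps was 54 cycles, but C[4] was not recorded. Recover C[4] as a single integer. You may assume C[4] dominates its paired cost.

C[4] = 8

step 0 = dur = L[0]=6 = 6
step 1 = dur = max(L[1]=3, C[0]=5) = 5
step 2 = dur = max(L[2]=5, C[1]=5) = 5
step 3 = dur = max(L[3]=7, C[2]=5) = 7
step 4 = dur = max(L[4]=9, C[3]=6) = 9
step 5 = dur = max(L[5]=3, C[4]=?) = C[4]  (unknown; binding)
step 6 = dur = max(L[6]=3, C[5]=4) = 4
step 7 = dur = max(L[7]=5, C[6]=3) = 5
step 8 = dur = C[7]=5 = 5
sum of known step durations = 46
dur[5] = total - known = 54 - 46 = 8
C[4] is the binding max in step 5, so C[4] = dur[5] = 8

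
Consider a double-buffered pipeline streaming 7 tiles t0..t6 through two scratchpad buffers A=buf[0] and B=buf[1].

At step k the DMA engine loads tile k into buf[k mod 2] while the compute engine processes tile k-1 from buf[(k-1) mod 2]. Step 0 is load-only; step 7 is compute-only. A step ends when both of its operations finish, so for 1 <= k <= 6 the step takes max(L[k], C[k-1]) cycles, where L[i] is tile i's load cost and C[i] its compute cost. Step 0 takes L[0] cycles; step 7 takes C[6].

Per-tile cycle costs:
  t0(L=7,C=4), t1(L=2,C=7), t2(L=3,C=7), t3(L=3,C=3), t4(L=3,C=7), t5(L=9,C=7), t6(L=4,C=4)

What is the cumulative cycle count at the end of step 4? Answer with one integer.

end_cycle[4] = 28

step 0: L[0]=7 → dur=7, Σ=7 | A=load:t0 B=idle [load-only]
step 1: L[1]=2 C[0]=4 → dur=4, Σ=11 | A=compute:t0 B=load:t1 [compute-bound]
step 2: L[2]=3 C[1]=7 → dur=7, Σ=18 | A=load:t2 B=compute:t1 [compute-bound]
step 3: L[3]=3 C[2]=7 → dur=7, Σ=25 | A=compute:t2 B=load:t3 [compute-bound]
step 4: L[4]=3 C[3]=3 → dur=3, Σ=28 | A=load:t4 B=compute:t3 [tied]
step 5: L[5]=9 C[4]=7 → dur=9, Σ=37 | A=compute:t4 B=load:t5 [load-bound]
step 6: L[6]=4 C[5]=7 → dur=7, Σ=44 | A=load:t6 B=compute:t5 [compute-bound]
step 7: C[6]=4 → dur=4, Σ=48 | A=compute:t6 B=idle [compute-only]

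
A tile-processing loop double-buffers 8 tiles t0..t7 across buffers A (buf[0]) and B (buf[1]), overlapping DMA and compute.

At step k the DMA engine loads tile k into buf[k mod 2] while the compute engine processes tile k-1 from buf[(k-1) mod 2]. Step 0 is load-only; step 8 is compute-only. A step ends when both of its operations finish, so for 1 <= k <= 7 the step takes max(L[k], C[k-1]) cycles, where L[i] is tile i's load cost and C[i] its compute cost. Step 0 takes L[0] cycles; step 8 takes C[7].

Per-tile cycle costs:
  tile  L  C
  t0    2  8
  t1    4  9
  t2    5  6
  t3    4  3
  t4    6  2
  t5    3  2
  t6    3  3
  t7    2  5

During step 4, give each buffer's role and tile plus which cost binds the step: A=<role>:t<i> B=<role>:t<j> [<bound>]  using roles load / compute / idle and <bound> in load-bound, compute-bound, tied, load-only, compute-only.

step 0: L[0]=2 → dur=2, Σ=2 | A=load:t0 B=idle [load-only]
step 1: L[1]=4 C[0]=8 → dur=8, Σ=10 | A=compute:t0 B=load:t1 [compute-bound]
step 2: L[2]=5 C[1]=9 → dur=9, Σ=19 | A=load:t2 B=compute:t1 [compute-bound]
step 3: L[3]=4 C[2]=6 → dur=6, Σ=25 | A=compute:t2 B=load:t3 [compute-bound]
step 4: L[4]=6 C[3]=3 → dur=6, Σ=31 | A=load:t4 B=compute:t3 [load-bound]
step 5: L[5]=3 C[4]=2 → dur=3, Σ=34 | A=compute:t4 B=load:t5 [load-bound]
step 6: L[6]=3 C[5]=2 → dur=3, Σ=37 | A=load:t6 B=compute:t5 [load-bound]
step 7: L[7]=2 C[6]=3 → dur=3, Σ=40 | A=compute:t6 B=load:t7 [compute-bound]
step 8: C[7]=5 → dur=5, Σ=45 | A=idle B=compute:t7 [compute-only]

step 4: A=load:t4 B=compute:t3 [load-bound]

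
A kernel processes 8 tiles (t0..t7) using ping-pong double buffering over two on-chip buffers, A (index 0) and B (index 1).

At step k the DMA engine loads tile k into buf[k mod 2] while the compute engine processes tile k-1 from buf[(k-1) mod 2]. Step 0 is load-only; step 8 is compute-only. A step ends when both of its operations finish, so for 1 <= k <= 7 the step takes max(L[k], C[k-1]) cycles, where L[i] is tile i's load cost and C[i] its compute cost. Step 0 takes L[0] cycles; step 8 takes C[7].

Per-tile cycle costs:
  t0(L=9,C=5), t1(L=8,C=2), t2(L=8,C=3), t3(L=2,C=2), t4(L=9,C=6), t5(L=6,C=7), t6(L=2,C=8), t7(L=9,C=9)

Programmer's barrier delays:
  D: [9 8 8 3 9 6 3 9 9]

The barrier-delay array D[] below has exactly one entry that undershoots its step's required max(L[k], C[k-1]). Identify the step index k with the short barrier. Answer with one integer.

hazard at step 6

[0] required=L[0]=9=9 vs D=9 ok
[1] required=max(L[1]=8,C[0]=5)=8 vs D=8 ok
[2] required=max(L[2]=8,C[1]=2)=8 vs D=8 ok
[3] required=max(L[3]=2,C[2]=3)=3 vs D=3 ok
[4] required=max(L[4]=9,C[3]=2)=9 vs D=9 ok
[5] required=max(L[5]=6,C[4]=6)=6 vs D=6 ok
[6] required=max(L[6]=2,C[5]=7)=7 vs D=3 SHORT
[7] required=max(L[7]=9,C[6]=8)=9 vs D=9 ok
[8] required=C[7]=9=9 vs D=9 ok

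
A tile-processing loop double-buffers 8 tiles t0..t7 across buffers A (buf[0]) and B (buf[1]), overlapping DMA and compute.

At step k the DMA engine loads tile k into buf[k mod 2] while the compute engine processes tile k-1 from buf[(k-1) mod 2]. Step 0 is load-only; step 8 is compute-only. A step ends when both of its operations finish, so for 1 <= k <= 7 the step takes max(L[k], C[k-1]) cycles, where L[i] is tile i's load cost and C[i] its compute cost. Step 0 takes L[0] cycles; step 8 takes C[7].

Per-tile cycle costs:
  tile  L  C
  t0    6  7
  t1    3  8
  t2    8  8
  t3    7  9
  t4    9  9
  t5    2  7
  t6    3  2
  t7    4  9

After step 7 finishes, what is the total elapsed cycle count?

end_cycle[7] = 58

k=0 load=t0/6c comp=- wait=6 total=6
k=1 load=t1/3c comp=t0/7c wait=7 total=13
k=2 load=t2/8c comp=t1/8c wait=8 total=21
k=3 load=t3/7c comp=t2/8c wait=8 total=29
k=4 load=t4/9c comp=t3/9c wait=9 total=38
k=5 load=t5/2c comp=t4/9c wait=9 total=47
k=6 load=t6/3c comp=t5/7c wait=7 total=54
k=7 load=t7/4c comp=t6/2c wait=4 total=58
k=8 load=- comp=t7/9c wait=9 total=67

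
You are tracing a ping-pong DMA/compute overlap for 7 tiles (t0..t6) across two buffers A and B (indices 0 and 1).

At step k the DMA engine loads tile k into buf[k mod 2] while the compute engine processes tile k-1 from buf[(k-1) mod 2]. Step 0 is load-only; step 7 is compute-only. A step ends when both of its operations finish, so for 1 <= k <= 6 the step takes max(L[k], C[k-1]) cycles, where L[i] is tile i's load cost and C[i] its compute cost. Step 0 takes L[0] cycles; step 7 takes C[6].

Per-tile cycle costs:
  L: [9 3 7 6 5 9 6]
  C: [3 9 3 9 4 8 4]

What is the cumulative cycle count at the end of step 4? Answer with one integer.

[0] DMA t0→A (9c) ∥ CU idle ⇒ 9c, clock 9
[1] DMA t1→B (3c) ∥ CU A:t0 (3c) ⇒ 3c, clock 12
[2] DMA t2→A (7c) ∥ CU B:t1 (9c) ⇒ 9c, clock 21
[3] DMA t3→B (6c) ∥ CU A:t2 (3c) ⇒ 6c, clock 27
[4] DMA t4→A (5c) ∥ CU B:t3 (9c) ⇒ 9c, clock 36
[5] DMA t5→B (9c) ∥ CU A:t4 (4c) ⇒ 9c, clock 45
[6] DMA t6→A (6c) ∥ CU B:t5 (8c) ⇒ 8c, clock 53
[7] DMA idle ∥ CU A:t6 (4c) ⇒ 4c, clock 57

end_cycle[4] = 36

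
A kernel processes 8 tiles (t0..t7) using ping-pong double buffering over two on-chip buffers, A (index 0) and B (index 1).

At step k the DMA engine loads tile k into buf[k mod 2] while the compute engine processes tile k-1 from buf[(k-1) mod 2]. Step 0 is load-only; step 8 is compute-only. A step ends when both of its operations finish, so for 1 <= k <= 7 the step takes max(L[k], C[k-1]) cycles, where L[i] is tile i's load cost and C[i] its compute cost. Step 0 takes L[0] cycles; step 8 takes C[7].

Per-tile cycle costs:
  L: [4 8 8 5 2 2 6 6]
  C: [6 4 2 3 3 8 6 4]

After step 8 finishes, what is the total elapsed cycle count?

[0] DMA t0→A (4c) ∥ CU idle ⇒ 4c, clock 4
[1] DMA t1→B (8c) ∥ CU A:t0 (6c) ⇒ 8c, clock 12
[2] DMA t2→A (8c) ∥ CU B:t1 (4c) ⇒ 8c, clock 20
[3] DMA t3→B (5c) ∥ CU A:t2 (2c) ⇒ 5c, clock 25
[4] DMA t4→A (2c) ∥ CU B:t3 (3c) ⇒ 3c, clock 28
[5] DMA t5→B (2c) ∥ CU A:t4 (3c) ⇒ 3c, clock 31
[6] DMA t6→A (6c) ∥ CU B:t5 (8c) ⇒ 8c, clock 39
[7] DMA t7→B (6c) ∥ CU A:t6 (6c) ⇒ 6c, clock 45
[8] DMA idle ∥ CU B:t7 (4c) ⇒ 4c, clock 49

end_cycle[8] = 49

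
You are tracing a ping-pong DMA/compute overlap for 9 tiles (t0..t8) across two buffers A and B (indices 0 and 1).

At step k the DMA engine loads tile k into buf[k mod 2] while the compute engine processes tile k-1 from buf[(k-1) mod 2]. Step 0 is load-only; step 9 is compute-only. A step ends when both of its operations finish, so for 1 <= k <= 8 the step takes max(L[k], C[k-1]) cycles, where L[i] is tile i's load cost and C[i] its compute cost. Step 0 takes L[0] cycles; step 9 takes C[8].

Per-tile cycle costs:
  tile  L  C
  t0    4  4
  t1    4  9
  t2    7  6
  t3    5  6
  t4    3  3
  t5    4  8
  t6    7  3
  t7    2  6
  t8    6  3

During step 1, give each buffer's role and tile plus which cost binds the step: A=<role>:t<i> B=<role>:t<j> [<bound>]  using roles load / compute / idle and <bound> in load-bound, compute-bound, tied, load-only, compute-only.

step 1: A=compute:t0 B=load:t1 [tied]

k=0 load=t0/4c comp=- wait=4 total=4
k=1 load=t1/4c comp=t0/4c wait=4 total=8
k=2 load=t2/7c comp=t1/9c wait=9 total=17
k=3 load=t3/5c comp=t2/6c wait=6 total=23
k=4 load=t4/3c comp=t3/6c wait=6 total=29
k=5 load=t5/4c comp=t4/3c wait=4 total=33
k=6 load=t6/7c comp=t5/8c wait=8 total=41
k=7 load=t7/2c comp=t6/3c wait=3 total=44
k=8 load=t8/6c comp=t7/6c wait=6 total=50
k=9 load=- comp=t8/3c wait=3 total=53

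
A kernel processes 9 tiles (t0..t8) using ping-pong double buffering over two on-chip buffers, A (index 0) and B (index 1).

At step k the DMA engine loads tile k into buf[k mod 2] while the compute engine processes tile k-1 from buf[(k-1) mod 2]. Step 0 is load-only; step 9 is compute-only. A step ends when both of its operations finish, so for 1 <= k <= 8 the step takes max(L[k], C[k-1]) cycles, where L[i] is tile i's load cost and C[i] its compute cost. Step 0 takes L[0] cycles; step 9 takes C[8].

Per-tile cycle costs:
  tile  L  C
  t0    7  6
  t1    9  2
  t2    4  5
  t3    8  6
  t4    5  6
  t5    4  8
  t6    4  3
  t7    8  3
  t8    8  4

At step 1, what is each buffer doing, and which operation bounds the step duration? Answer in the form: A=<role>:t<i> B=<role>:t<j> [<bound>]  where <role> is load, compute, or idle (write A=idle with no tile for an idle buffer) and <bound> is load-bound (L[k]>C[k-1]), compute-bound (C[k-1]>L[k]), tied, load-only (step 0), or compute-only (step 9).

step 1: A=compute:t0 B=load:t1 [load-bound]

[0] DMA t0→A (7c) ∥ CU idle ⇒ 7c, clock 7
[1] DMA t1→B (9c) ∥ CU A:t0 (6c) ⇒ 9c, clock 16
[2] DMA t2→A (4c) ∥ CU B:t1 (2c) ⇒ 4c, clock 20
[3] DMA t3→B (8c) ∥ CU A:t2 (5c) ⇒ 8c, clock 28
[4] DMA t4→A (5c) ∥ CU B:t3 (6c) ⇒ 6c, clock 34
[5] DMA t5→B (4c) ∥ CU A:t4 (6c) ⇒ 6c, clock 40
[6] DMA t6→A (4c) ∥ CU B:t5 (8c) ⇒ 8c, clock 48
[7] DMA t7→B (8c) ∥ CU A:t6 (3c) ⇒ 8c, clock 56
[8] DMA t8→A (8c) ∥ CU B:t7 (3c) ⇒ 8c, clock 64
[9] DMA idle ∥ CU A:t8 (4c) ⇒ 4c, clock 68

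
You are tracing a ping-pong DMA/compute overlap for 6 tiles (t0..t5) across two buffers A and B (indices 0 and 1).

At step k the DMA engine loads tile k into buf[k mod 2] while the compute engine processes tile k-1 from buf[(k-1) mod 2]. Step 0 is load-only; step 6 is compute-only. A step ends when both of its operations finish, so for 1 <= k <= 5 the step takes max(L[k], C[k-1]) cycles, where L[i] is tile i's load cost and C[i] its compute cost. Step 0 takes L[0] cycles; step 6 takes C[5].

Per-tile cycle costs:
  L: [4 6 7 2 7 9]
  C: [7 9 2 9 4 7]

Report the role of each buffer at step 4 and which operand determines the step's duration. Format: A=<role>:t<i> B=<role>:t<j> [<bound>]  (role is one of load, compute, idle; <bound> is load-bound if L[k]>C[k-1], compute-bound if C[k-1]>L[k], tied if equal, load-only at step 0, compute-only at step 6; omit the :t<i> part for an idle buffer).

step 0: L[0]=4 → dur=4, Σ=4 | A=load:t0 B=idle [load-only]
step 1: L[1]=6 C[0]=7 → dur=7, Σ=11 | A=compute:t0 B=load:t1 [compute-bound]
step 2: L[2]=7 C[1]=9 → dur=9, Σ=20 | A=load:t2 B=compute:t1 [compute-bound]
step 3: L[3]=2 C[2]=2 → dur=2, Σ=22 | A=compute:t2 B=load:t3 [tied]
step 4: L[4]=7 C[3]=9 → dur=9, Σ=31 | A=load:t4 B=compute:t3 [compute-bound]
step 5: L[5]=9 C[4]=4 → dur=9, Σ=40 | A=compute:t4 B=load:t5 [load-bound]
step 6: C[5]=7 → dur=7, Σ=47 | A=idle B=compute:t5 [compute-only]

step 4: A=load:t4 B=compute:t3 [compute-bound]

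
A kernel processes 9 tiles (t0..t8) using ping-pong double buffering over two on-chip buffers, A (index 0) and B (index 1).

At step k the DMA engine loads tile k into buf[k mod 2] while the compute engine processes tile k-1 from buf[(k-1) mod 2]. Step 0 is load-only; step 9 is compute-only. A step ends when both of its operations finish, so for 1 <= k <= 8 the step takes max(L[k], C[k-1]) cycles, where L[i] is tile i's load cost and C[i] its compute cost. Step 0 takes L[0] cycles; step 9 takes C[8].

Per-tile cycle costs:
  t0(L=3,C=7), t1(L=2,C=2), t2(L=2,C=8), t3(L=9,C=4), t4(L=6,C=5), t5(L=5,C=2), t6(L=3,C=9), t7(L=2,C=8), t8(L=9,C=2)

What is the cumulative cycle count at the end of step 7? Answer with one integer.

end_cycle[7] = 44

k=0 load=t0/3c comp=- wait=3 total=3
k=1 load=t1/2c comp=t0/7c wait=7 total=10
k=2 load=t2/2c comp=t1/2c wait=2 total=12
k=3 load=t3/9c comp=t2/8c wait=9 total=21
k=4 load=t4/6c comp=t3/4c wait=6 total=27
k=5 load=t5/5c comp=t4/5c wait=5 total=32
k=6 load=t6/3c comp=t5/2c wait=3 total=35
k=7 load=t7/2c comp=t6/9c wait=9 total=44
k=8 load=t8/9c comp=t7/8c wait=9 total=53
k=9 load=- comp=t8/2c wait=2 total=55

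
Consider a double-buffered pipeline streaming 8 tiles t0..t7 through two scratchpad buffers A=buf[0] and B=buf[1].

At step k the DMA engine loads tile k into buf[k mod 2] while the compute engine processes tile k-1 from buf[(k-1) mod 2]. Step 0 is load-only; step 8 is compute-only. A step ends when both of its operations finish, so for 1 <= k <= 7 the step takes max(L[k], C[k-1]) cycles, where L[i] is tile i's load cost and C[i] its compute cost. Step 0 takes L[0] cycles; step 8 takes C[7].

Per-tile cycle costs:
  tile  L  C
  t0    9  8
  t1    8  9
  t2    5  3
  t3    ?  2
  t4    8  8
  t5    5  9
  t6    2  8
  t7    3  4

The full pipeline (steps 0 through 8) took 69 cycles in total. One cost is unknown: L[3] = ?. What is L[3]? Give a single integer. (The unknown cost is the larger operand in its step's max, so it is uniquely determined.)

L[3] = 6

step 0 → dur = L[0]=9 = 9
step 1 → dur = max(L[1]=8, C[0]=8) = 8
step 2 → dur = max(L[2]=5, C[1]=9) = 9
step 3 → dur = max(L[3]=?, C[2]=3) = L[3]  (unknown; binding)
step 4 → dur = max(L[4]=8, C[3]=2) = 8
step 5 → dur = max(L[5]=5, C[4]=8) = 8
step 6 → dur = max(L[6]=2, C[5]=9) = 9
step 7 → dur = max(L[7]=3, C[6]=8) = 8
step 8 → dur = C[7]=4 = 4
sum of known step durations = 63
dur[3] = total - known = 69 - 63 = 6
L[3] is the binding max in step 3, so L[3] = dur[3] = 6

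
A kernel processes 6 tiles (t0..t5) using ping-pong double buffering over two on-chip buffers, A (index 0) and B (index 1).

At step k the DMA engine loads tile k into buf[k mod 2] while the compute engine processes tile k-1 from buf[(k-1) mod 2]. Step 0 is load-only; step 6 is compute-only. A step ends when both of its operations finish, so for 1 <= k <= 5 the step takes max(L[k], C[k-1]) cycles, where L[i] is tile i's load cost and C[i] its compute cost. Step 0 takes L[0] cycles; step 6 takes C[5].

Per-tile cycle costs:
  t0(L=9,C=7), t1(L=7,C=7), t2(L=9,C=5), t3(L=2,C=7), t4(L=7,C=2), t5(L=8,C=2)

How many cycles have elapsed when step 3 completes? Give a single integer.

step 0: L[0]=9 → dur=9, Σ=9 | A=load:t0 B=idle [load-only]
step 1: L[1]=7 C[0]=7 → dur=7, Σ=16 | A=compute:t0 B=load:t1 [tied]
step 2: L[2]=9 C[1]=7 → dur=9, Σ=25 | A=load:t2 B=compute:t1 [load-bound]
step 3: L[3]=2 C[2]=5 → dur=5, Σ=30 | A=compute:t2 B=load:t3 [compute-bound]
step 4: L[4]=7 C[3]=7 → dur=7, Σ=37 | A=load:t4 B=compute:t3 [tied]
step 5: L[5]=8 C[4]=2 → dur=8, Σ=45 | A=compute:t4 B=load:t5 [load-bound]
step 6: C[5]=2 → dur=2, Σ=47 | A=idle B=compute:t5 [compute-only]

end_cycle[3] = 30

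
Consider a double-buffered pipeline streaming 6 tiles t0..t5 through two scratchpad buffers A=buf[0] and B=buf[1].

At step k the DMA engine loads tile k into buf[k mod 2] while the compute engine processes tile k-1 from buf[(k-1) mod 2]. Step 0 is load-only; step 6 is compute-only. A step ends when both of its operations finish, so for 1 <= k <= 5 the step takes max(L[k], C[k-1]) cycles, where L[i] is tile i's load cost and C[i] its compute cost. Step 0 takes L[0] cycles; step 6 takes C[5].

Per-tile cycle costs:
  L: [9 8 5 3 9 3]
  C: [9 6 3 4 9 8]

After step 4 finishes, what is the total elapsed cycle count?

end_cycle[4] = 36

[0] DMA t0→A (9c) ∥ CU idle ⇒ 9c, clock 9
[1] DMA t1→B (8c) ∥ CU A:t0 (9c) ⇒ 9c, clock 18
[2] DMA t2→A (5c) ∥ CU B:t1 (6c) ⇒ 6c, clock 24
[3] DMA t3→B (3c) ∥ CU A:t2 (3c) ⇒ 3c, clock 27
[4] DMA t4→A (9c) ∥ CU B:t3 (4c) ⇒ 9c, clock 36
[5] DMA t5→B (3c) ∥ CU A:t4 (9c) ⇒ 9c, clock 45
[6] DMA idle ∥ CU B:t5 (8c) ⇒ 8c, clock 53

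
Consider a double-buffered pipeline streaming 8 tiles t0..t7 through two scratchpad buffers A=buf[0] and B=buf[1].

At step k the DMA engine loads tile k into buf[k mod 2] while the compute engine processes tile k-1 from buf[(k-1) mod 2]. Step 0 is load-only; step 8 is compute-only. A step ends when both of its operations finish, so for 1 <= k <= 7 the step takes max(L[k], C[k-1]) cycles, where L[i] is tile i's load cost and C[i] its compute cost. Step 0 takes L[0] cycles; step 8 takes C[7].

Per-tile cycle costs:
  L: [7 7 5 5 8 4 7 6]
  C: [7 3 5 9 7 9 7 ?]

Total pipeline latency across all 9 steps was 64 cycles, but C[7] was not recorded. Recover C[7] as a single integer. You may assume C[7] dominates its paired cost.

step 0 = dur = L[0]=7 = 7
step 1 = dur = max(L[1]=7, C[0]=7) = 7
step 2 = dur = max(L[2]=5, C[1]=3) = 5
step 3 = dur = max(L[3]=5, C[2]=5) = 5
step 4 = dur = max(L[4]=8, C[3]=9) = 9
step 5 = dur = max(L[5]=4, C[4]=7) = 7
step 6 = dur = max(L[6]=7, C[5]=9) = 9
step 7 = dur = max(L[7]=6, C[6]=7) = 7
step 8 = dur = C[7]=? = C[7]  (unknown; binding)
sum of known step durations = 56
dur[8] = total - known = 64 - 56 = 8
C[7] is the binding max in step 8, so C[7] = dur[8] = 8

C[7] = 8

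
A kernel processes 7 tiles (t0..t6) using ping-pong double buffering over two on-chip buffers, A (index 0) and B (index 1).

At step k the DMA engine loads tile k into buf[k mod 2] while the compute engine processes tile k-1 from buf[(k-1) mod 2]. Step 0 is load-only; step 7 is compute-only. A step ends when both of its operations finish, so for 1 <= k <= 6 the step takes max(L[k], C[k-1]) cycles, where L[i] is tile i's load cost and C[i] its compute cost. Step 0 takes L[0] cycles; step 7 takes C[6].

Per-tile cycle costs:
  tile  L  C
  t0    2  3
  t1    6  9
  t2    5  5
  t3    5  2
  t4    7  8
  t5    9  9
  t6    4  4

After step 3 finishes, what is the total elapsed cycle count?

end_cycle[3] = 22

k=0 load=t0/2c comp=- wait=2 total=2
k=1 load=t1/6c comp=t0/3c wait=6 total=8
k=2 load=t2/5c comp=t1/9c wait=9 total=17
k=3 load=t3/5c comp=t2/5c wait=5 total=22
k=4 load=t4/7c comp=t3/2c wait=7 total=29
k=5 load=t5/9c comp=t4/8c wait=9 total=38
k=6 load=t6/4c comp=t5/9c wait=9 total=47
k=7 load=- comp=t6/4c wait=4 total=51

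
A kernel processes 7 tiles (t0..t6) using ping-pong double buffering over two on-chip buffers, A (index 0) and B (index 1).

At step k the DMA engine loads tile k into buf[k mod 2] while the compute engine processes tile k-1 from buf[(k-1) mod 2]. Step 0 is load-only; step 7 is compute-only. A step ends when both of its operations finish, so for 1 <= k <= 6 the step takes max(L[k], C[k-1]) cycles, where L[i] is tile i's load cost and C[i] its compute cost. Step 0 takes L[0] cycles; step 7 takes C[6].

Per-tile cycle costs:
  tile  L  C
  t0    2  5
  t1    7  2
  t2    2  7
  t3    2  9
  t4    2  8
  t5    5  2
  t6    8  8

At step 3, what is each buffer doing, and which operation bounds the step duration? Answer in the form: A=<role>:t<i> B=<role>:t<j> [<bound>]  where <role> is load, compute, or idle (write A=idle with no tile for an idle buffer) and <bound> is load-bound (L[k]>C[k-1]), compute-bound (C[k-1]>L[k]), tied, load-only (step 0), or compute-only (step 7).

step 3: A=compute:t2 B=load:t3 [compute-bound]

step 0: L[0]=2 → dur=2, Σ=2 | A=load:t0 B=idle [load-only]
step 1: L[1]=7 C[0]=5 → dur=7, Σ=9 | A=compute:t0 B=load:t1 [load-bound]
step 2: L[2]=2 C[1]=2 → dur=2, Σ=11 | A=load:t2 B=compute:t1 [tied]
step 3: L[3]=2 C[2]=7 → dur=7, Σ=18 | A=compute:t2 B=load:t3 [compute-bound]
step 4: L[4]=2 C[3]=9 → dur=9, Σ=27 | A=load:t4 B=compute:t3 [compute-bound]
step 5: L[5]=5 C[4]=8 → dur=8, Σ=35 | A=compute:t4 B=load:t5 [compute-bound]
step 6: L[6]=8 C[5]=2 → dur=8, Σ=43 | A=load:t6 B=compute:t5 [load-bound]
step 7: C[6]=8 → dur=8, Σ=51 | A=compute:t6 B=idle [compute-only]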